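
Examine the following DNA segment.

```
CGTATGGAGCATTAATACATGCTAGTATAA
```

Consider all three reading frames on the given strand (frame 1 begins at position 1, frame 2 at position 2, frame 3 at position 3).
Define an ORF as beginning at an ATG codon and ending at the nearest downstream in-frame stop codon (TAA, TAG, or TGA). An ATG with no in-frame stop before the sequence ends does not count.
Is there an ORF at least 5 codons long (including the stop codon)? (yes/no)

Frame 1: CGT ATG GAG CAT TAA TAC ATG CTA GTA TAA — ATG at 4, stop TAA at 13 → 12 nt; ATG at 19, stop TAA at 28 → 12 nt.
Frame 2: GTA TGG AGC ATT AAT ACA TGC TAG TAT — no ATG→stop ORF.
Frame 3: TAT GGA GCA TTA ATA CAT GCT AGT ATA — no ATG→stop ORF.
Largest ORF found is 4 codons < 5, so no.

no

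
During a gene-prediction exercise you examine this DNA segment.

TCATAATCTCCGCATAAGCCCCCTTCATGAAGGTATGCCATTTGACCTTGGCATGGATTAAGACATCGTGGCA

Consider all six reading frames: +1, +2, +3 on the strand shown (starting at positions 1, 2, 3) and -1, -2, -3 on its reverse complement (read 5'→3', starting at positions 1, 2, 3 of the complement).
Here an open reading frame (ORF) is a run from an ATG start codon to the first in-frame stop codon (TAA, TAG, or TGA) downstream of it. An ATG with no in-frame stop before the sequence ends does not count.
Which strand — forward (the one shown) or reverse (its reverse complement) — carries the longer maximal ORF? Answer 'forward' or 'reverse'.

reverse

Reverse complement (5'→3'): TGCCACGATGTCTTAATCCATGCCAAGGTCAAATGGCATACCTTCATGAAGGGGGCTTATGCGGAGATTATGA
Frame +1: TCA TAA TCT CCG CAT AAG CCC CCT TCA TGA AGG TAT GCC ATT TGA CCT TGG CAT GGA TTA AGA CAT CGT GGC — no ATG→stop ORF.
Frame +2: CAT AAT CTC CGC ATA AGC CCC CTT CAT GAA GGT ATG CCA TTT GAC CTT GGC ATG GAT TAA GAC ATC GTG GCA — ATG at 35, stop TAA at 59 → 27 nt; ATG at 53, stop TAA at 59 → 9 nt.
Frame +3: ATA ATC TCC GCA TAA GCC CCC TTC ATG AAG GTA TGC CAT TTG ACC TTG GCA TGG ATT AAG ACA TCG TGG — no ATG→stop ORF.
Frame -1: TGC CAC GAT GTC TTA ATC CAT GCC AAG GTC AAA TGG CAT ACC TTC ATG AAG GGG GCT TAT GCG GAG ATT ATG — no ATG→stop ORF.
Frame -2: GCC ACG ATG TCT TAA TCC ATG CCA AGG TCA AAT GGC ATA CCT TCA TGA AGG GGG CTT ATG CGG AGA TTA TGA — ATG at 8, stop TAA at 14 → 9 nt; ATG at 20, stop TGA at 47 → 30 nt; ATG at 59, stop TGA at 71 → 15 nt.
Frame -3: CCA CGA TGT CTT AAT CCA TGC CAA GGT CAA ATG GCA TAC CTT CAT GAA GGG GGC TTA TGC GGA GAT TAT — no ATG→stop ORF.
Forward-strand max 27 nt; reverse-strand max 30 nt. The reverse strand has the longer ORF.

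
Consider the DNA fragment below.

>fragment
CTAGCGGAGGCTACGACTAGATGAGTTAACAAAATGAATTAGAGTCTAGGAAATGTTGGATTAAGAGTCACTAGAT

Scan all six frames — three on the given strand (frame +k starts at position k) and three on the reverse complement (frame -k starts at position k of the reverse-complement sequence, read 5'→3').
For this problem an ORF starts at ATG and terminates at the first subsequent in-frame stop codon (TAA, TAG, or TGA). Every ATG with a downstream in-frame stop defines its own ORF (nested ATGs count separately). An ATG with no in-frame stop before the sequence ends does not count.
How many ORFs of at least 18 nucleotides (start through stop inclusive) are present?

Reverse complement (5'→3'): ATCTAGTGACTCTTAATCCAACATTTCCTAGACTCTAATTCATTTTGTTAACTCATCTAGTCGTAGCCTCCGCTAG
Frame +1: CTA GCG GAG GCT ACG ACT AGA TGA GTT AAC AAA ATG AAT TAG AGT CTA GGA AAT GTT GGA TTA AGA GTC ACT AGA — ATG at 34, stop TAG at 40 → 9 nt.
Frame +2: TAG CGG AGG CTA CGA CTA GAT GAG TTA ACA AAA TGA ATT AGA GTC TAG GAA ATG TTG GAT TAA GAG TCA CTA GAT — ATG at 53, stop TAA at 62 → 12 nt.
Frame +3: AGC GGA GGC TAC GAC TAG ATG AGT TAA CAA AAT GAA TTA GAG TCT AGG AAA TGT TGG ATT AAG AGT CAC TAG — ATG at 21, stop TAA at 27 → 9 nt.
Frame -1: ATC TAG TGA CTC TTA ATC CAA CAT TTC CTA GAC TCT AAT TCA TTT TGT TAA CTC ATC TAG TCG TAG CCT CCG CTA — no ATG→stop ORF.
Frame -2: TCT AGT GAC TCT TAA TCC AAC ATT TCC TAG ACT CTA ATT CAT TTT GTT AAC TCA TCT AGT CGT AGC CTC CGC TAG — no ATG→stop ORF.
Frame -3: CTA GTG ACT CTT AAT CCA ACA TTT CCT AGA CTC TAA TTC ATT TTG TTA ACT CAT CTA GTC GTA GCC TCC GCT — no ATG→stop ORF.
No ORF reaches 18 nucleotides. Count = 0.

0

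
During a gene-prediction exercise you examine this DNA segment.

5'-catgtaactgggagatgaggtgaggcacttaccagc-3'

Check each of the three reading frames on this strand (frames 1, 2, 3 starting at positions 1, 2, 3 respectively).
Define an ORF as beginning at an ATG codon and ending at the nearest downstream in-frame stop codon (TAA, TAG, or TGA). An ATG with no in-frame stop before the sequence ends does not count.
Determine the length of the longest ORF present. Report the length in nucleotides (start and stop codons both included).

9

Frame 1: CAT GTA ACT GGG AGA TGA GGT GAG GCA CTT ACC AGC — no ATG→stop ORF.
Frame 2: ATG TAA CTG GGA GAT GAG GTG AGG CAC TTA CCA — ATG at 2, stop TAA at 5 → 6 nt.
Frame 3: TGT AAC TGG GAG ATG AGG TGA GGC ACT TAC CAG — ATG at 15, stop TGA at 21 → 9 nt.
Longest: frame 3, positions 15–23, 9 nt = 3 codons = 2 aa. → 9 nucleotides.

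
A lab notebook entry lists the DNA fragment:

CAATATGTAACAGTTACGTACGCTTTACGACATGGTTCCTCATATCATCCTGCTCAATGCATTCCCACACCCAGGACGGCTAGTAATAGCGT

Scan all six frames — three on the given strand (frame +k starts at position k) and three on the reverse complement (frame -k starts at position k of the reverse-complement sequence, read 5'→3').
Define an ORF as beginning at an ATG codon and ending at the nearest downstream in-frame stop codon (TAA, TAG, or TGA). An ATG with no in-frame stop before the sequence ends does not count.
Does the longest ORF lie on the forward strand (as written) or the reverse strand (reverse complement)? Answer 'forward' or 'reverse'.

Reverse complement (5'→3'): ACGCTATTACTAGCCGTCCTGGGTGTGGGAATGCATTGAGCAGGATGATATGAGGAACCATGTCGTAAAGCGTACGTAACTGTTACATATTG
Frame +1: CAA TAT GTA ACA GTT ACG TAC GCT TTA CGA CAT GGT TCC TCA TAT CAT CCT GCT CAA TGC ATT CCC ACA CCC AGG ACG GCT AGT AAT AGC — no ATG→stop ORF.
Frame +2: AAT ATG TAA CAG TTA CGT ACG CTT TAC GAC ATG GTT CCT CAT ATC ATC CTG CTC AAT GCA TTC CCA CAC CCA GGA CGG CTA GTA ATA GCG — ATG at 5, stop TAA at 8 → 6 nt.
Frame +3: ATA TGT AAC AGT TAC GTA CGC TTT ACG ACA TGG TTC CTC ATA TCA TCC TGC TCA ATG CAT TCC CAC ACC CAG GAC GGC TAG TAA TAG CGT — ATG at 57, stop TAG at 81 → 27 nt.
Frame -1: ACG CTA TTA CTA GCC GTC CTG GGT GTG GGA ATG CAT TGA GCA GGA TGA TAT GAG GAA CCA TGT CGT AAA GCG TAC GTA ACT GTT ACA TAT — ATG at 31, stop TGA at 37 → 9 nt.
Frame -2: CGC TAT TAC TAG CCG TCC TGG GTG TGG GAA TGC ATT GAG CAG GAT GAT ATG AGG AAC CAT GTC GTA AAG CGT ACG TAA CTG TTA CAT ATT — ATG at 50, stop TAA at 77 → 30 nt.
Frame -3: GCT ATT ACT AGC CGT CCT GGG TGT GGG AAT GCA TTG AGC AGG ATG ATA TGA GGA ACC ATG TCG TAA AGC GTA CGT AAC TGT TAC ATA TTG — ATG at 45, stop TGA at 51 → 9 nt; ATG at 60, stop TAA at 66 → 9 nt.
Forward-strand max 27 nt; reverse-strand max 30 nt. The reverse strand has the longer ORF.

reverse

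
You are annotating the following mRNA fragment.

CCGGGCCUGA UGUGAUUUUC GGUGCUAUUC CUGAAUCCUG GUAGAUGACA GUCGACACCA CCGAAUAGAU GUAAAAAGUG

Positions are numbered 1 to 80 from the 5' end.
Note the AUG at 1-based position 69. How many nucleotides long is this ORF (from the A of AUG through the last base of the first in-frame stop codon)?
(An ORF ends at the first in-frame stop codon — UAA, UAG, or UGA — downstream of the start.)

Codons from position 69: AUG (69–71), UAA (72–74).
UAA is the first in-frame stop; ORF spans 69–74, 6 nucleotides.

6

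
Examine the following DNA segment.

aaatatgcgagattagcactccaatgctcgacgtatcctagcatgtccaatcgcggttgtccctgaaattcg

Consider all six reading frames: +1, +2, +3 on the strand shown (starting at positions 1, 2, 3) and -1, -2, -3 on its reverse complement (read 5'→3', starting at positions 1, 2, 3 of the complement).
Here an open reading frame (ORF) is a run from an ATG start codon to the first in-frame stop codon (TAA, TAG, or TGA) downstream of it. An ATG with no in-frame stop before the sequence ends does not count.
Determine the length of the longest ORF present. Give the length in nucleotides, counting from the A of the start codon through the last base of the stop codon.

Reverse complement (5'→3'): CGAATTTCAGGGACAACCGCGATTGGACATGCTAGGATACGTCGAGCATTGGAGTGCTAATCTCGCATATTT
Frame +1: AAA TAT GCG AGA TTA GCA CTC CAA TGC TCG ACG TAT CCT AGC ATG TCC AAT CGC GGT TGT CCC TGA AAT TCG — ATG at 43, stop TGA at 64 → 24 nt.
Frame +2: AAT ATG CGA GAT TAG CAC TCC AAT GCT CGA CGT ATC CTA GCA TGT CCA ATC GCG GTT GTC CCT GAA ATT — ATG at 5, stop TAG at 14 → 12 nt.
Frame +3: ATA TGC GAG ATT AGC ACT CCA ATG CTC GAC GTA TCC TAG CAT GTC CAA TCG CGG TTG TCC CTG AAA TTC — ATG at 24, stop TAG at 39 → 18 nt.
Frame -1: CGA ATT TCA GGG ACA ACC GCG ATT GGA CAT GCT AGG ATA CGT CGA GCA TTG GAG TGC TAA TCT CGC ATA TTT — no ATG→stop ORF.
Frame -2: GAA TTT CAG GGA CAA CCG CGA TTG GAC ATG CTA GGA TAC GTC GAG CAT TGG AGT GCT AAT CTC GCA TAT — no ATG→stop ORF.
Frame -3: AAT TTC AGG GAC AAC CGC GAT TGG ACA TGC TAG GAT ACG TCG AGC ATT GGA GTG CTA ATC TCG CAT ATT — no ATG→stop ORF.
Longest: frame +1, positions 43–66, 24 nt = 8 codons = 7 aa. → 24 nucleotides.

24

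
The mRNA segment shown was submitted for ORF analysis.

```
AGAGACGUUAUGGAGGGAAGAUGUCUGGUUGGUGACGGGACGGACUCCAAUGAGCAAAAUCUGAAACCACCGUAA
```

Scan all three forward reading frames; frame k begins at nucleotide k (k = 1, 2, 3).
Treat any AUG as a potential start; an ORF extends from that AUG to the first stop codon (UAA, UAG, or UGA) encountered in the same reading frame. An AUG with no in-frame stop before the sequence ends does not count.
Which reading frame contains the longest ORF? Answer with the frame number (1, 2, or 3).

Frame 1: AGA GAC GUU AUG GAG GGA AGA UGU CUG GUU GGU GAC GGG ACG GAC UCC AAU GAG CAA AAU CUG AAA CCA CCG UAA — AUG at 10, stop UAA at 73 → 66 nt.
Frame 2: GAG ACG UUA UGG AGG GAA GAU GUC UGG UUG GUG ACG GGA CGG ACU CCA AUG AGC AAA AUC UGA AAC CAC CGU — AUG at 50, stop UGA at 62 → 15 nt.
Frame 3: AGA CGU UAU GGA GGG AAG AUG UCU GGU UGG UGA CGG GAC GGA CUC CAA UGA GCA AAA UCU GAA ACC ACC GUA — AUG at 21, stop UGA at 33 → 15 nt.
Longest ORF is 66 nt in frame 1 (positions 10–75).

1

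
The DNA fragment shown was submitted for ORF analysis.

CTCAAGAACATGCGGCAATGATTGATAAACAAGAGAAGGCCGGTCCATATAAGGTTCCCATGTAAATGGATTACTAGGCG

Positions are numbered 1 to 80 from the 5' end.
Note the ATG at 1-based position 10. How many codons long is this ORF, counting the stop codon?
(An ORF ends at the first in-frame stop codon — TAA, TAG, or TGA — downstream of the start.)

Codons from position 10: ATG (10–12), CGG (13–15), CAA (16–18), TGA (19–21).
TGA is the first in-frame stop; that's 4 codons including the stop.

4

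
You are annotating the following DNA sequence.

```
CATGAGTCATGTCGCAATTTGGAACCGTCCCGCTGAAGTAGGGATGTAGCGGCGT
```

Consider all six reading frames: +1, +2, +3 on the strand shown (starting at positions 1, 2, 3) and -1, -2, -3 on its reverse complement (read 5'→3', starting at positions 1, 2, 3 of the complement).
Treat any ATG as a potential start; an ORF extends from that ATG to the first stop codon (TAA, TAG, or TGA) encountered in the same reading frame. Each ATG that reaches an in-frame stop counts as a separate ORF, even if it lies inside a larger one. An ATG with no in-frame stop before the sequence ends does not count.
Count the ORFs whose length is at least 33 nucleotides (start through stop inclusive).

2

Reverse complement (5'→3'): ACGCCGCTACATCCCTACTTCAGCGGGACGGTTCCAAATTGCGACATGACTCATG
Frame +1: CAT GAG TCA TGT CGC AAT TTG GAA CCG TCC CGC TGA AGT AGG GAT GTA GCG GCG — no ATG→stop ORF.
Frame +2: ATG AGT CAT GTC GCA ATT TGG AAC CGT CCC GCT GAA GTA GGG ATG TAG CGG CGT — ATG at 2, stop TAG at 47 → 48 nt; ATG at 44, stop TAG at 47 → 6 nt.
Frame +3: TGA GTC ATG TCG CAA TTT GGA ACC GTC CCG CTG AAG TAG GGA TGT AGC GGC — ATG at 9, stop TAG at 39 → 33 nt.
Frame -1: ACG CCG CTA CAT CCC TAC TTC AGC GGG ACG GTT CCA AAT TGC GAC ATG ACT CAT — no ATG→stop ORF.
Frame -2: CGC CGC TAC ATC CCT ACT TCA GCG GGA CGG TTC CAA ATT GCG ACA TGA CTC ATG — no ATG→stop ORF.
Frame -3: GCC GCT ACA TCC CTA CTT CAG CGG GAC GGT TCC AAA TTG CGA CAT GAC TCA — no ATG→stop ORF.
ORFs ≥ 33 nucleotides: frame +2 2–49 (48 nucleotides), frame +3 9–41 (33 nucleotides). Count = 2.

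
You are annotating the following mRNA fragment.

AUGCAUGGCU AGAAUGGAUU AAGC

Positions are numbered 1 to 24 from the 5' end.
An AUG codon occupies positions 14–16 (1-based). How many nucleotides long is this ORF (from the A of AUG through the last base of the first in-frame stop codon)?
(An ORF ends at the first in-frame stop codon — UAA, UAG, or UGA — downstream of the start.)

9

Codons from position 14: AUG (14–16), GAU (17–19), UAA (20–22).
UAA is the first in-frame stop; ORF spans 14–22, 9 nucleotides.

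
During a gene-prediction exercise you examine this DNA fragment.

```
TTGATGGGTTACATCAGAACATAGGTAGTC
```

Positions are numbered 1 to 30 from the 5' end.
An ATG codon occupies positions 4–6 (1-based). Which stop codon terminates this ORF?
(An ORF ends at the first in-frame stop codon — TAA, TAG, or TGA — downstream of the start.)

TAG

Codons from position 4: ATG (4–6), GGT (7–9), TAC (10–12), ATC (13–15), AGA (16–18), ACA (19–21), TAG (22–24).
The first in-frame stop codon is TAG.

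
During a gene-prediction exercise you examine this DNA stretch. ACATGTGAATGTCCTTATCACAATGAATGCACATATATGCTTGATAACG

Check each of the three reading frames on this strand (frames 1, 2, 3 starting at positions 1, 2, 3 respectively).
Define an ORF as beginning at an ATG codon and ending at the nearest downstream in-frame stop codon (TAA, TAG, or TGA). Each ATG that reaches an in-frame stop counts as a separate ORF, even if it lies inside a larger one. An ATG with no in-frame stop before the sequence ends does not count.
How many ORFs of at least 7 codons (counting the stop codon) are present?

0

Frame 1: ACA TGT GAA TGT CCT TAT CAC AAT GAA TGC ACA TAT ATG CTT GAT AAC — no ATG→stop ORF.
Frame 2: CAT GTG AAT GTC CTT ATC ACA ATG AAT GCA CAT ATA TGC TTG ATA ACG — no ATG→stop ORF.
Frame 3: ATG TGA ATG TCC TTA TCA CAA TGA ATG CAC ATA TAT GCT TGA TAA — ATG at 3, stop TGA at 6 → 6 nt; ATG at 9, stop TGA at 24 → 18 nt; ATG at 27, stop TGA at 42 → 18 nt.
No ORF reaches 7 codons. Count = 0.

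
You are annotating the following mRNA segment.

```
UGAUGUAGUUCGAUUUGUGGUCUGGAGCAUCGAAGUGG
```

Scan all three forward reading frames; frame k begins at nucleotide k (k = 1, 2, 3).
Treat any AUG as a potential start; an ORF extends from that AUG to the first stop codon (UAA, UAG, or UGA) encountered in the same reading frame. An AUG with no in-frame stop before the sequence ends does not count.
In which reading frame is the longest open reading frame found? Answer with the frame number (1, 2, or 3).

3

Frame 1: UGA UGU AGU UCG AUU UGU GGU CUG GAG CAU CGA AGU — no AUG→stop ORF.
Frame 2: GAU GUA GUU CGA UUU GUG GUC UGG AGC AUC GAA GUG — no AUG→stop ORF.
Frame 3: AUG UAG UUC GAU UUG UGG UCU GGA GCA UCG AAG UGG — AUG at 3, stop UAG at 6 → 6 nt.
Longest ORF is 6 nt in frame 3 (positions 3–8).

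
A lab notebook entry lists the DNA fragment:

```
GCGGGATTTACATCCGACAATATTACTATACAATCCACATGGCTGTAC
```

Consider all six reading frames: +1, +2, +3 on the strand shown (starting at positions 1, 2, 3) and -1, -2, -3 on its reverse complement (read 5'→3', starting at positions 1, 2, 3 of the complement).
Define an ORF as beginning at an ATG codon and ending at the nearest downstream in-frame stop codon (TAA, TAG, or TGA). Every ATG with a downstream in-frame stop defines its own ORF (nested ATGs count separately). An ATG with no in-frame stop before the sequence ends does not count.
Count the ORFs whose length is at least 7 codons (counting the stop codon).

Reverse complement (5'→3'): GTACAGCCATGTGGATTGTATAGTAATATTGTCGGATGTAAATCCCGC
Frame +1: GCG GGA TTT ACA TCC GAC AAT ATT ACT ATA CAA TCC ACA TGG CTG TAC — no ATG→stop ORF.
Frame +2: CGG GAT TTA CAT CCG ACA ATA TTA CTA TAC AAT CCA CAT GGC TGT — no ATG→stop ORF.
Frame +3: GGG ATT TAC ATC CGA CAA TAT TAC TAT ACA ATC CAC ATG GCT GTA — no ATG→stop ORF.
Frame -1: GTA CAG CCA TGT GGA TTG TAT AGT AAT ATT GTC GGA TGT AAA TCC CGC — no ATG→stop ORF.
Frame -2: TAC AGC CAT GTG GAT TGT ATA GTA ATA TTG TCG GAT GTA AAT CCC — no ATG→stop ORF.
Frame -3: ACA GCC ATG TGG ATT GTA TAG TAA TAT TGT CGG ATG TAA ATC CCG — ATG at 9, stop TAG at 21 → 15 nt; ATG at 36, stop TAA at 39 → 6 nt.
No ORF reaches 7 codons. Count = 0.

0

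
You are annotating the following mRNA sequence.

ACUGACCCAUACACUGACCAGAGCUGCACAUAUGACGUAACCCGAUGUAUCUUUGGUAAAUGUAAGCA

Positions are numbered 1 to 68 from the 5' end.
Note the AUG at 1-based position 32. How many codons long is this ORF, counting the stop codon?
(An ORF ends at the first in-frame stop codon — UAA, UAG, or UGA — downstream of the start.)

3

Codons from position 32: AUG (32–34), ACG (35–37), UAA (38–40).
UAA is the first in-frame stop; that's 3 codons including the stop.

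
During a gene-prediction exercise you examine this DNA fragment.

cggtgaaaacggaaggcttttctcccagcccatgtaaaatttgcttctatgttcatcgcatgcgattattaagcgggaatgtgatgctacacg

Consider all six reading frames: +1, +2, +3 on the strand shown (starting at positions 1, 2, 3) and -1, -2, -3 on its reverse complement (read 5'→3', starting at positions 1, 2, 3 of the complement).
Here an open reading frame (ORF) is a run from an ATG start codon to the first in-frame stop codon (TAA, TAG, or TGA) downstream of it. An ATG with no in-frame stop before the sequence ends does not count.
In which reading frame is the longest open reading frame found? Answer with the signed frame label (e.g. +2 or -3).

Reverse complement (5'→3'): CGTGTAGCATCACATTCCCGCTTAATAATCGCATGCGATGAACATAGAAGCAAATTTTACATGGGCTGGGAGAAAAGCCTTCCGTTTTCACCG
Frame +1: CGG TGA AAA CGG AAG GCT TTT CTC CCA GCC CAT GTA AAA TTT GCT TCT ATG TTC ATC GCA TGC GAT TAT TAA GCG GGA ATG TGA TGC TAC ACG — ATG at 49, stop TAA at 70 → 24 nt; ATG at 79, stop TGA at 82 → 6 nt.
Frame +2: GGT GAA AAC GGA AGG CTT TTC TCC CAG CCC ATG TAA AAT TTG CTT CTA TGT TCA TCG CAT GCG ATT ATT AAG CGG GAA TGT GAT GCT ACA — ATG at 32, stop TAA at 35 → 6 nt.
Frame +3: GTG AAA ACG GAA GGC TTT TCT CCC AGC CCA TGT AAA ATT TGC TTC TAT GTT CAT CGC ATG CGA TTA TTA AGC GGG AAT GTG ATG CTA CAC — no ATG→stop ORF.
Frame -1: CGT GTA GCA TCA CAT TCC CGC TTA ATA ATC GCA TGC GAT GAA CAT AGA AGC AAA TTT TAC ATG GGC TGG GAG AAA AGC CTT CCG TTT TCA CCG — no ATG→stop ORF.
Frame -2: GTG TAG CAT CAC ATT CCC GCT TAA TAA TCG CAT GCG ATG AAC ATA GAA GCA AAT TTT ACA TGG GCT GGG AGA AAA GCC TTC CGT TTT CAC — no ATG→stop ORF.
Frame -3: TGT AGC ATC ACA TTC CCG CTT AAT AAT CGC ATG CGA TGA ACA TAG AAG CAA ATT TTA CAT GGG CTG GGA GAA AAG CCT TCC GTT TTC ACC — ATG at 33, stop TGA at 39 → 9 nt.
Longest ORF is 24 nt in frame +1 (positions 49–72).

+1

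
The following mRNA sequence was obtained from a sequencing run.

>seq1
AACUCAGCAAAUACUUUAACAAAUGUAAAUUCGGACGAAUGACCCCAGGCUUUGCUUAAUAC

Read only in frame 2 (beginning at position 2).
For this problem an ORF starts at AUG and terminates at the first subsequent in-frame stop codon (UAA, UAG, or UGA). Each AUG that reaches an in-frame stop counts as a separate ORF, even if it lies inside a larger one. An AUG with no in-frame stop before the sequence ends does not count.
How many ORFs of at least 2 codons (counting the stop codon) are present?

1

Frame 2: ACU CAG CAA AUA CUU UAA CAA AUG UAA AUU CGG ACG AAU GAC CCC AGG CUU UGC UUA AUA — AUG at 23, stop UAA at 26 → 6 nt.
ORFs ≥ 2 codons: frame 2 23–28 (2 codons). Count = 1.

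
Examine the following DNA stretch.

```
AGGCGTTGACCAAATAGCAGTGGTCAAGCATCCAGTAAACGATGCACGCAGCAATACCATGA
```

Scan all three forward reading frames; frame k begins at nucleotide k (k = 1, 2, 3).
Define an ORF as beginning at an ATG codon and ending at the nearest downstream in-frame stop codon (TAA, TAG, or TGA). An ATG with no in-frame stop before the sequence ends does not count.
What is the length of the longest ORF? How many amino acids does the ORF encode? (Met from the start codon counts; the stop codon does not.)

6

Frame 1: AGG CGT TGA CCA AAT AGC AGT GGT CAA GCA TCC AGT AAA CGA TGC ACG CAG CAA TAC CAT — no ATG→stop ORF.
Frame 2: GGC GTT GAC CAA ATA GCA GTG GTC AAG CAT CCA GTA AAC GAT GCA CGC AGC AAT ACC ATG — no ATG→stop ORF.
Frame 3: GCG TTG ACC AAA TAG CAG TGG TCA AGC ATC CAG TAA ACG ATG CAC GCA GCA ATA CCA TGA — ATG at 42, stop TGA at 60 → 21 nt.
Longest: frame 3, positions 42–62, 21 nt = 7 codons = 6 aa. → 6 amino acids.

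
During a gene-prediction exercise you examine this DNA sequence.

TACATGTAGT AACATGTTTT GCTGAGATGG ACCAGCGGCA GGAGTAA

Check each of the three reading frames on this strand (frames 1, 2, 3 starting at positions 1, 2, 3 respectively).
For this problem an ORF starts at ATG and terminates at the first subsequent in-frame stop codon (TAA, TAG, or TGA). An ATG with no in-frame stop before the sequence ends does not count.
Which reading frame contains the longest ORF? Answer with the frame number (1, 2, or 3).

Frame 1: TAC ATG TAG TAA CAT GTT TTG CTG AGA TGG ACC AGC GGC AGG AGT — ATG at 4, stop TAG at 7 → 6 nt.
Frame 2: ACA TGT AGT AAC ATG TTT TGC TGA GAT GGA CCA GCG GCA GGA GTA — ATG at 14, stop TGA at 23 → 12 nt.
Frame 3: CAT GTA GTA ACA TGT TTT GCT GAG ATG GAC CAG CGG CAG GAG TAA — ATG at 27, stop TAA at 45 → 21 nt.
Longest ORF is 21 nt in frame 3 (positions 27–47).

3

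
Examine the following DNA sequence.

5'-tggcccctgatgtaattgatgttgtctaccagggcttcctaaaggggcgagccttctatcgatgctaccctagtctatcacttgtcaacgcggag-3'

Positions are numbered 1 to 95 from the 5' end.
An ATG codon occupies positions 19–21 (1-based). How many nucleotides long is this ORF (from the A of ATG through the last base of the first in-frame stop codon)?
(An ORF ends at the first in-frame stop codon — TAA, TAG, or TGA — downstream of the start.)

24

Codons from position 19: ATG (19–21), TTG (22–24), TCT (25–27), ACC (28–30), AGG (31–33), GCT (34–36), TCC (37–39), TAA (40–42).
TAA is the first in-frame stop; ORF spans 19–42, 24 nucleotides.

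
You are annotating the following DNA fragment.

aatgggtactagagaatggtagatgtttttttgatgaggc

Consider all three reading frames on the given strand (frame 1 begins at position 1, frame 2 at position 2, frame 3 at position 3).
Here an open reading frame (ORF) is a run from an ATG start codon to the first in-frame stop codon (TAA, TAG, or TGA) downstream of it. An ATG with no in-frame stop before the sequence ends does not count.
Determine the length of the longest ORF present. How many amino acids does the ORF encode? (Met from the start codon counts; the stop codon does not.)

Frame 1: AAT GGG TAC TAG AGA ATG GTA GAT GTT TTT TTG ATG AGG — no ATG→stop ORF.
Frame 2: ATG GGT ACT AGA GAA TGG TAG ATG TTT TTT TGA TGA GGC — ATG at 2, stop TAG at 20 → 21 nt; ATG at 23, stop TGA at 32 → 12 nt.
Frame 3: TGG GTA CTA GAG AAT GGT AGA TGT TTT TTT GAT GAG — no ATG→stop ORF.
Longest: frame 2, positions 2–22, 21 nt = 7 codons = 6 aa. → 6 amino acids.

6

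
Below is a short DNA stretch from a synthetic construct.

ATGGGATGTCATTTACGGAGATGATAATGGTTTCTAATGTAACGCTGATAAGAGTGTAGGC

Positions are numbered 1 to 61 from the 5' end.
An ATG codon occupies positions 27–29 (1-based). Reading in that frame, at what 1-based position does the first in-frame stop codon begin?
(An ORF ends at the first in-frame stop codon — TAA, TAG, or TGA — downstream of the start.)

Codons from position 27: ATG (27–29), GTT (30–32), TCT (33–35), AAT (36–38), GTA (39–41), ACG (42–44), CTG (45–47), ATA (48–50), AGA (51–53), GTG (54–56), TAG (57–59).
TAG is a stop codon; it begins at position 57.

57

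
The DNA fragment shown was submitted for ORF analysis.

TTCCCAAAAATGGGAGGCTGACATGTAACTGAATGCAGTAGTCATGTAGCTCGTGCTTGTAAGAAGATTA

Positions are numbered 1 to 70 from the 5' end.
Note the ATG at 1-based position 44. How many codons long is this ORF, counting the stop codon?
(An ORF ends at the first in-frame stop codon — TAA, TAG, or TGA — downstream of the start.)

Codons from position 44: ATG (44–46), TAG (47–49).
TAG is the first in-frame stop; that's 2 codons including the stop.

2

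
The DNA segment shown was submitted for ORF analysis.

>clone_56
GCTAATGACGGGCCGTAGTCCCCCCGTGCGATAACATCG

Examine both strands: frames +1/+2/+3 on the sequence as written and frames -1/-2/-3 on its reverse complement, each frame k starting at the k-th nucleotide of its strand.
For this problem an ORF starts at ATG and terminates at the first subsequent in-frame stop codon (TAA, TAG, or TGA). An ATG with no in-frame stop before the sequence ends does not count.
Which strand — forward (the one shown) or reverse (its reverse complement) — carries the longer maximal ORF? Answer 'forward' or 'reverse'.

Reverse complement (5'→3'): CGATGTTATCGCACGGGGGGACTACGGCCCGTCATTAGC
Frame +1: GCT AAT GAC GGG CCG TAG TCC CCC CGT GCG ATA ACA TCG — no ATG→stop ORF.
Frame +2: CTA ATG ACG GGC CGT AGT CCC CCC GTG CGA TAA CAT — ATG at 5, stop TAA at 32 → 30 nt.
Frame +3: TAA TGA CGG GCC GTA GTC CCC CCG TGC GAT AAC ATC — no ATG→stop ORF.
Frame -1: CGA TGT TAT CGC ACG GGG GGA CTA CGG CCC GTC ATT AGC — no ATG→stop ORF.
Frame -2: GAT GTT ATC GCA CGG GGG GAC TAC GGC CCG TCA TTA — no ATG→stop ORF.
Frame -3: ATG TTA TCG CAC GGG GGG ACT ACG GCC CGT CAT TAG — ATG at 3, stop TAG at 36 → 36 nt.
Forward-strand max 30 nt; reverse-strand max 36 nt. The reverse strand has the longer ORF.

reverse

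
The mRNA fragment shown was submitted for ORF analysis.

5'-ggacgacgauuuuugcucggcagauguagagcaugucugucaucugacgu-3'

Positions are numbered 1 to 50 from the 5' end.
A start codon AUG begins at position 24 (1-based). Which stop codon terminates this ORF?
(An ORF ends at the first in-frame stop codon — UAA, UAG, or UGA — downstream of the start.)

Codons from position 24: AUG (24–26), UAG (27–29).
The first in-frame stop codon is UAG.

UAG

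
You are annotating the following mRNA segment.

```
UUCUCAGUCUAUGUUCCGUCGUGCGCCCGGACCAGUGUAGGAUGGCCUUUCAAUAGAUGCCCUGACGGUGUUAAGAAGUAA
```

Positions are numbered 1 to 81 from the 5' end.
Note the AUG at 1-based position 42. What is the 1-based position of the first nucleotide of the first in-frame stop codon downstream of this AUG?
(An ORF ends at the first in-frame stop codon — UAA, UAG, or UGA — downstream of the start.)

54

Codons from position 42: AUG (42–44), GCC (45–47), UUU (48–50), CAA (51–53), UAG (54–56).
UAG is a stop codon; it begins at position 54.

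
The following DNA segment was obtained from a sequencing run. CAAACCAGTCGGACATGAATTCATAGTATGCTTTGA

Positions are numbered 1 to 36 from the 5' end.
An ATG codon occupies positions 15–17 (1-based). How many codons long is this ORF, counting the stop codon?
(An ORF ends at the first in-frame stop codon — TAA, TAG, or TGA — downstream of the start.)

Codons from position 15: ATG (15–17), AAT (18–20), TCA (21–23), TAG (24–26).
TAG is the first in-frame stop; that's 4 codons including the stop.

4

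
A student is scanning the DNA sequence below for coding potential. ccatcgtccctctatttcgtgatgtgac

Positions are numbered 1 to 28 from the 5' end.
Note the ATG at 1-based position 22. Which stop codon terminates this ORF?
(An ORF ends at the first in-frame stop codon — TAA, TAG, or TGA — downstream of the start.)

Codons from position 22: ATG (22–24), TGA (25–27).
The first in-frame stop codon is TGA.

TGA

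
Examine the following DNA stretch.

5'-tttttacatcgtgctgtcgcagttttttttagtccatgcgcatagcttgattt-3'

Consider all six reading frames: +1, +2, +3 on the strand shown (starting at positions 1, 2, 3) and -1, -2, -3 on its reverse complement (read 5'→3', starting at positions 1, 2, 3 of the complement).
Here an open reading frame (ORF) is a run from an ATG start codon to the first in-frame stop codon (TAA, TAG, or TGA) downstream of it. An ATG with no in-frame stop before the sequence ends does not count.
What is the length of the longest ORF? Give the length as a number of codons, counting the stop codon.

5

Reverse complement (5'→3'): AAATCAAGCTATGCGCATGGACTAAAAAAAACTGCGACAGCACGATGTAAAAA
Frame +1: TTT TTA CAT CGT GCT GTC GCA GTT TTT TTT AGT CCA TGC GCA TAG CTT GAT — no ATG→stop ORF.
Frame +2: TTT TAC ATC GTG CTG TCG CAG TTT TTT TTA GTC CAT GCG CAT AGC TTG ATT — no ATG→stop ORF.
Frame +3: TTT ACA TCG TGC TGT CGC AGT TTT TTT TAG TCC ATG CGC ATA GCT TGA TTT — ATG at 36, stop TGA at 48 → 15 nt.
Frame -1: AAA TCA AGC TAT GCG CAT GGA CTA AAA AAA ACT GCG ACA GCA CGA TGT AAA — no ATG→stop ORF.
Frame -2: AAT CAA GCT ATG CGC ATG GAC TAA AAA AAA CTG CGA CAG CAC GAT GTA AAA — ATG at 11, stop TAA at 23 → 15 nt; ATG at 17, stop TAA at 23 → 9 nt.
Frame -3: ATC AAG CTA TGC GCA TGG ACT AAA AAA AAC TGC GAC AGC ACG ATG TAA AAA — ATG at 45, stop TAA at 48 → 6 nt.
Longest: frame +3, positions 36–50, 15 nt = 5 codons = 4 aa. → 5 codons.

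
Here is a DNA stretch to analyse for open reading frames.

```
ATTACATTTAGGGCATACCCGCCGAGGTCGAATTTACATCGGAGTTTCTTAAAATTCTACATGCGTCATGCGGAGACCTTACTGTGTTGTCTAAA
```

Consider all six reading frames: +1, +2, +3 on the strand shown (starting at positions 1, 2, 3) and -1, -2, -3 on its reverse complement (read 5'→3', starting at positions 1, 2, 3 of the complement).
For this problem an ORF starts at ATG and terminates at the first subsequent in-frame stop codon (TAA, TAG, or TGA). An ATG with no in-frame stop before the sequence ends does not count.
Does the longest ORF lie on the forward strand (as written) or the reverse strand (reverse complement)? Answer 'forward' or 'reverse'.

forward

Reverse complement (5'→3'): TTTAGACAACACAGTAAGGTCTCCGCATGACGCATGTAGAATTTTAAGAAACTCCGATGTAAATTCGACCTCGGCGGGTATGCCCTAAATGTAAT
Frame +1: ATT ACA TTT AGG GCA TAC CCG CCG AGG TCG AAT TTA CAT CGG AGT TTC TTA AAA TTC TAC ATG CGT CAT GCG GAG ACC TTA CTG TGT TGT CTA — no ATG→stop ORF.
Frame +2: TTA CAT TTA GGG CAT ACC CGC CGA GGT CGA ATT TAC ATC GGA GTT TCT TAA AAT TCT ACA TGC GTC ATG CGG AGA CCT TAC TGT GTT GTC TAA — ATG at 68, stop TAA at 92 → 27 nt.
Frame +3: TAC ATT TAG GGC ATA CCC GCC GAG GTC GAA TTT ACA TCG GAG TTT CTT AAA ATT CTA CAT GCG TCA TGC GGA GAC CTT ACT GTG TTG TCT AAA — no ATG→stop ORF.
Frame -1: TTT AGA CAA CAC AGT AAG GTC TCC GCA TGA CGC ATG TAG AAT TTT AAG AAA CTC CGA TGT AAA TTC GAC CTC GGC GGG TAT GCC CTA AAT GTA — ATG at 34, stop TAG at 37 → 6 nt.
Frame -2: TTA GAC AAC ACA GTA AGG TCT CCG CAT GAC GCA TGT AGA ATT TTA AGA AAC TCC GAT GTA AAT TCG ACC TCG GCG GGT ATG CCC TAA ATG TAA — ATG at 80, stop TAA at 86 → 9 nt; ATG at 89, stop TAA at 92 → 6 nt.
Frame -3: TAG ACA ACA CAG TAA GGT CTC CGC ATG ACG CAT GTA GAA TTT TAA GAA ACT CCG ATG TAA ATT CGA CCT CGG CGG GTA TGC CCT AAA TGT AAT — ATG at 27, stop TAA at 45 → 21 nt; ATG at 57, stop TAA at 60 → 6 nt.
Forward-strand max 27 nt; reverse-strand max 21 nt. The forward strand has the longer ORF.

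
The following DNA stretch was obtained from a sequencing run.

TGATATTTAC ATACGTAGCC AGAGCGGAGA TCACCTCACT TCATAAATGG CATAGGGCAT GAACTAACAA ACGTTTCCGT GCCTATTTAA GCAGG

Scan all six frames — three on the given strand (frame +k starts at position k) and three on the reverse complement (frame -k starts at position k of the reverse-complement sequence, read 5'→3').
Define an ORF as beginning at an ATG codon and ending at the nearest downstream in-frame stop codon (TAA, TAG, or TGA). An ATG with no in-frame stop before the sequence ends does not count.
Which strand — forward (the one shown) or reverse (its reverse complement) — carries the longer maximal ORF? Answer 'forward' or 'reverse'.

Reverse complement (5'→3'): CCTGCTTAAATAGGCACGGAAACGTTTGTTAGTTCATGCCCTATGCCATTTATGAAGTGAGGTGATCTCCGCTCTGGCTACGTATGTAAATATCA
Frame +1: TGA TAT TTA CAT ACG TAG CCA GAG CGG AGA TCA CCT CAC TTC ATA AAT GGC ATA GGG CAT GAA CTA ACA AAC GTT TCC GTG CCT ATT TAA GCA — no ATG→stop ORF.
Frame +2: GAT ATT TAC ATA CGT AGC CAG AGC GGA GAT CAC CTC ACT TCA TAA ATG GCA TAG GGC ATG AAC TAA CAA ACG TTT CCG TGC CTA TTT AAG CAG — ATG at 47, stop TAG at 53 → 9 nt; ATG at 59, stop TAA at 65 → 9 nt.
Frame +3: ATA TTT ACA TAC GTA GCC AGA GCG GAG ATC ACC TCA CTT CAT AAA TGG CAT AGG GCA TGA ACT AAC AAA CGT TTC CGT GCC TAT TTA AGC AGG — no ATG→stop ORF.
Frame -1: CCT GCT TAA ATA GGC ACG GAA ACG TTT GTT AGT TCA TGC CCT ATG CCA TTT ATG AAG TGA GGT GAT CTC CGC TCT GGC TAC GTA TGT AAA TAT — ATG at 43, stop TGA at 58 → 18 nt; ATG at 52, stop TGA at 58 → 9 nt.
Frame -2: CTG CTT AAA TAG GCA CGG AAA CGT TTG TTA GTT CAT GCC CTA TGC CAT TTA TGA AGT GAG GTG ATC TCC GCT CTG GCT ACG TAT GTA AAT ATC — no ATG→stop ORF.
Frame -3: TGC TTA AAT AGG CAC GGA AAC GTT TGT TAG TTC ATG CCC TAT GCC ATT TAT GAA GTG AGG TGA TCT CCG CTC TGG CTA CGT ATG TAA ATA TCA — ATG at 36, stop TGA at 63 → 30 nt; ATG at 84, stop TAA at 87 → 6 nt.
Forward-strand max 9 nt; reverse-strand max 30 nt. The reverse strand has the longer ORF.

reverse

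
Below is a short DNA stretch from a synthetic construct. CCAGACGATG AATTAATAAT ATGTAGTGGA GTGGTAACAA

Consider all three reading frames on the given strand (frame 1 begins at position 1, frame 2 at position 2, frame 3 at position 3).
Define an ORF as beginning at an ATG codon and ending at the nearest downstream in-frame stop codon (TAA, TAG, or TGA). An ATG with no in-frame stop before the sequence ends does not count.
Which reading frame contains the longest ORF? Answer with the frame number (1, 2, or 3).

2

Frame 1: CCA GAC GAT GAA TTA ATA ATA TGT AGT GGA GTG GTA ACA — no ATG→stop ORF.
Frame 2: CAG ACG ATG AAT TAA TAA TAT GTA GTG GAG TGG TAA CAA — ATG at 8, stop TAA at 14 → 9 nt.
Frame 3: AGA CGA TGA ATT AAT AAT ATG TAG TGG AGT GGT AAC — ATG at 21, stop TAG at 24 → 6 nt.
Longest ORF is 9 nt in frame 2 (positions 8–16).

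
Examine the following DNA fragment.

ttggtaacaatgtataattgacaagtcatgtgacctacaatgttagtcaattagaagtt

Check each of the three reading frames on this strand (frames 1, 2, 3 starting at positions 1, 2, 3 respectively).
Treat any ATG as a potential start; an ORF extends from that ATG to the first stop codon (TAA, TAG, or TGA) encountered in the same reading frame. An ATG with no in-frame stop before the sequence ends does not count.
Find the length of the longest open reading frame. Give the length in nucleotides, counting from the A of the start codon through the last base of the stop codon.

15

Frame 1: TTG GTA ACA ATG TAT AAT TGA CAA GTC ATG TGA CCT ACA ATG TTA GTC AAT TAG AAG — ATG at 10, stop TGA at 19 → 12 nt; ATG at 28, stop TGA at 31 → 6 nt; ATG at 40, stop TAG at 52 → 15 nt.
Frame 2: TGG TAA CAA TGT ATA ATT GAC AAG TCA TGT GAC CTA CAA TGT TAG TCA ATT AGA AGT — no ATG→stop ORF.
Frame 3: GGT AAC AAT GTA TAA TTG ACA AGT CAT GTG ACC TAC AAT GTT AGT CAA TTA GAA GTT — no ATG→stop ORF.
Longest: frame 1, positions 40–54, 15 nt = 5 codons = 4 aa. → 15 nucleotides.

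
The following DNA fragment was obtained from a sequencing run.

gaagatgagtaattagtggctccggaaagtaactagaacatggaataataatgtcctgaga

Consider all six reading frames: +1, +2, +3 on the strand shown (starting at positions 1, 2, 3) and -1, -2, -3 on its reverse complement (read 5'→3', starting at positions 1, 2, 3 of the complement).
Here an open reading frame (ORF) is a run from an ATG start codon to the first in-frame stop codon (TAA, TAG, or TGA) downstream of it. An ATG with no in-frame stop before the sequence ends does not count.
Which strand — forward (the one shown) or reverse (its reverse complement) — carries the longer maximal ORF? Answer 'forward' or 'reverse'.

Reverse complement (5'→3'): TCTCAGGACATTATTATTCCATGTTCTAGTTACTTTCCGGAGCCACTAATTACTCATCTTC
Frame +1: GAA GAT GAG TAA TTA GTG GCT CCG GAA AGT AAC TAG AAC ATG GAA TAA TAA TGT CCT GAG — ATG at 40, stop TAA at 46 → 9 nt.
Frame +2: AAG ATG AGT AAT TAG TGG CTC CGG AAA GTA ACT AGA ACA TGG AAT AAT AAT GTC CTG AGA — ATG at 5, stop TAG at 14 → 12 nt.
Frame +3: AGA TGA GTA ATT AGT GGC TCC GGA AAG TAA CTA GAA CAT GGA ATA ATA ATG TCC TGA — ATG at 51, stop TGA at 57 → 9 nt.
Frame -1: TCT CAG GAC ATT ATT ATT CCA TGT TCT AGT TAC TTT CCG GAG CCA CTA ATT ACT CAT CTT — no ATG→stop ORF.
Frame -2: CTC AGG ACA TTA TTA TTC CAT GTT CTA GTT ACT TTC CGG AGC CAC TAA TTA CTC ATC TTC — no ATG→stop ORF.
Frame -3: TCA GGA CAT TAT TAT TCC ATG TTC TAG TTA CTT TCC GGA GCC ACT AAT TAC TCA TCT — ATG at 21, stop TAG at 27 → 9 nt.
Forward-strand max 12 nt; reverse-strand max 9 nt. The forward strand has the longer ORF.

forward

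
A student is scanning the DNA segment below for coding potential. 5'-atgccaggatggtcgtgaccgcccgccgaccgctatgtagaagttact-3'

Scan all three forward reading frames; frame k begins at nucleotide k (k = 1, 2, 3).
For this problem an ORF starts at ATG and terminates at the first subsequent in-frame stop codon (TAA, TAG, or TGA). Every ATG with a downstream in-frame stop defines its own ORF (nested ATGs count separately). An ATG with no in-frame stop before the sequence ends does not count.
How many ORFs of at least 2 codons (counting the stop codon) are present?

Frame 1: ATG CCA GGA TGG TCG TGA CCG CCC GCC GAC CGC TAT GTA GAA GTT ACT — ATG at 1, stop TGA at 16 → 18 nt.
Frame 2: TGC CAG GAT GGT CGT GAC CGC CCG CCG ACC GCT ATG TAG AAG TTA — ATG at 35, stop TAG at 38 → 6 nt.
Frame 3: GCC AGG ATG GTC GTG ACC GCC CGC CGA CCG CTA TGT AGA AGT TAC — no ATG→stop ORF.
ORFs ≥ 2 codons: frame 1 1–18 (6 codons), frame 2 35–40 (2 codons). Count = 2.

2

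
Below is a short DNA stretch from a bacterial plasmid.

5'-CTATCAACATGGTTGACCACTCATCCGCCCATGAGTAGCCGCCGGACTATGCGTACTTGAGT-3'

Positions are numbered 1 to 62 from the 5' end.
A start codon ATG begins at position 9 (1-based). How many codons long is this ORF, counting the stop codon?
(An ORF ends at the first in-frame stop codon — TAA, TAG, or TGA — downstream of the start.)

Codons from position 9: ATG (9–11), GTT (12–14), GAC (15–17), CAC (18–20), TCA (21–23), TCC (24–26), GCC (27–29), CAT (30–32), GAG (33–35), TAG (36–38).
TAG is the first in-frame stop; that's 10 codons including the stop.

10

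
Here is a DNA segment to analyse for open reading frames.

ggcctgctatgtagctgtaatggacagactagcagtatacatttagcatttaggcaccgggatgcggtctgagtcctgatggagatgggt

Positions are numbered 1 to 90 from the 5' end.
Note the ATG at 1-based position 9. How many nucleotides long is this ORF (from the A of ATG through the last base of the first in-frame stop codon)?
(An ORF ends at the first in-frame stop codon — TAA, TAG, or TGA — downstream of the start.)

6

Codons from position 9: ATG (9–11), TAG (12–14).
TAG is the first in-frame stop; ORF spans 9–14, 6 nucleotides.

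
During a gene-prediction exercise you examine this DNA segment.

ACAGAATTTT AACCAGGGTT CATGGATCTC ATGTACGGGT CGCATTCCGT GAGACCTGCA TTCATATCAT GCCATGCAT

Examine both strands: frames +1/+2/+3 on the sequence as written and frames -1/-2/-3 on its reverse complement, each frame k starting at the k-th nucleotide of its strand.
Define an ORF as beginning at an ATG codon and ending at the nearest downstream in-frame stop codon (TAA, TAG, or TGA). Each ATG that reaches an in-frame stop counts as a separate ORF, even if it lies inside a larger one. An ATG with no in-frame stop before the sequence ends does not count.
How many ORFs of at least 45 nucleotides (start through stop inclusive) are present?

1

Reverse complement (5'→3'): ATGCATGGCATGATATGAATGCAGGTCTCACGGAATGCGACCCGTACATGAGATCCATGAACCCTGGTTAAAATTCTGT
Frame +1: ACA GAA TTT TAA CCA GGG TTC ATG GAT CTC ATG TAC GGG TCG CAT TCC GTG AGA CCT GCA TTC ATA TCA TGC CAT GCA — no ATG→stop ORF.
Frame +2: CAG AAT TTT AAC CAG GGT TCA TGG ATC TCA TGT ACG GGT CGC ATT CCG TGA GAC CTG CAT TCA TAT CAT GCC ATG CAT — no ATG→stop ORF.
Frame +3: AGA ATT TTA ACC AGG GTT CAT GGA TCT CAT GTA CGG GTC GCA TTC CGT GAG ACC TGC ATT CAT ATC ATG CCA TGC — no ATG→stop ORF.
Frame -1: ATG CAT GGC ATG ATA TGA ATG CAG GTC TCA CGG AAT GCG ACC CGT ACA TGA GAT CCA TGA ACC CTG GTT AAA ATT CTG — ATG at 1, stop TGA at 16 → 18 nt; ATG at 10, stop TGA at 16 → 9 nt; ATG at 19, stop TGA at 49 → 33 nt.
Frame -2: TGC ATG GCA TGA TAT GAA TGC AGG TCT CAC GGA ATG CGA CCC GTA CAT GAG ATC CAT GAA CCC TGG TTA AAA TTC TGT — ATG at 5, stop TGA at 11 → 9 nt.
Frame -3: GCA TGG CAT GAT ATG AAT GCA GGT CTC ACG GAA TGC GAC CCG TAC ATG AGA TCC ATG AAC CCT GGT TAA AAT TCT — ATG at 15, stop TAA at 69 → 57 nt; ATG at 48, stop TAA at 69 → 24 nt; ATG at 57, stop TAA at 69 → 15 nt.
ORFs ≥ 45 nucleotides: frame -3 15–71 (57 nucleotides). Count = 1.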